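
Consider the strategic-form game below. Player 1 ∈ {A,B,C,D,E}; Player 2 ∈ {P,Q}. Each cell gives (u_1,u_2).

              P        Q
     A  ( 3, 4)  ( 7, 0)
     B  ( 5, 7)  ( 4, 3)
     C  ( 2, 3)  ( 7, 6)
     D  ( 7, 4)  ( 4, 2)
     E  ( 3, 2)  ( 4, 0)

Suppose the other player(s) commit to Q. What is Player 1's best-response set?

argmax u_1 = {A,C}

u_1(A vs Q) = 7
u_1(B vs Q) = 4
u_1(C vs Q) = 7
u_1(D vs Q) = 4
u_1(E vs Q) = 4
max payoff 7 at {A,C}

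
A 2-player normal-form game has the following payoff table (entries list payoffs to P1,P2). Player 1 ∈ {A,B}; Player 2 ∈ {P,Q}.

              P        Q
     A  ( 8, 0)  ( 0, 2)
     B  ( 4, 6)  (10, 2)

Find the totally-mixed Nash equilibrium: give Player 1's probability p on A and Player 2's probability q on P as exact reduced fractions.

p=2/3, q=5/7

P1 indiff ⇒ q·8+(1-q)·0 = q·4+(1-q)·10 ⇒ q(4) = (1-q)(10) ⇒ q = 5/7
P2 indiff ⇒ p·0+(1-p)·6 = p·2+(1-p)·2 ⇒ p(-2) = (1-p)(-4) ⇒ p = 2/3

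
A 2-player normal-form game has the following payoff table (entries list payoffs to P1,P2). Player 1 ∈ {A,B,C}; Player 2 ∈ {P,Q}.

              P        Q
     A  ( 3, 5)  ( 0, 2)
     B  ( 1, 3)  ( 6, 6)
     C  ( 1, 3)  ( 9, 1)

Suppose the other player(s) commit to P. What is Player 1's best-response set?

BR_1 = {A}

u_1(A vs P) = 3
u_1(B vs P) = 1
u_1(C vs P) = 1
max payoff 3 at {A}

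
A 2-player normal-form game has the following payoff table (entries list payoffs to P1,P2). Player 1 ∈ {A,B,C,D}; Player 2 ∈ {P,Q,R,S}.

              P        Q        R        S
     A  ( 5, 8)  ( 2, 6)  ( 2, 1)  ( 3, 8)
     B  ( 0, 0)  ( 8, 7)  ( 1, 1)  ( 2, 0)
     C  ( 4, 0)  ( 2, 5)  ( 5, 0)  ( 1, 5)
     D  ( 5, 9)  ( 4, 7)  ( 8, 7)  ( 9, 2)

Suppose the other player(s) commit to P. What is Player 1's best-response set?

BR_1 = {A,D}

u_1(A vs P) = 5
u_1(B vs P) = 0
u_1(C vs P) = 4
u_1(D vs P) = 5
max payoff 5 at {A,D}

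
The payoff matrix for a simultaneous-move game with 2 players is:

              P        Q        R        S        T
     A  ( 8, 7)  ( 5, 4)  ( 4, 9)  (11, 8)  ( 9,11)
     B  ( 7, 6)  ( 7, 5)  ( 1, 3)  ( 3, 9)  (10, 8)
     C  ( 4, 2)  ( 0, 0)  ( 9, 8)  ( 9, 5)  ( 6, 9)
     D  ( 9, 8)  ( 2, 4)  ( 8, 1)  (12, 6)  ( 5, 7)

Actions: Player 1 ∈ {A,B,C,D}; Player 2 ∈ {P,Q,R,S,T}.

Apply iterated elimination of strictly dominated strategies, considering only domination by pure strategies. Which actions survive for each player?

Survivors P1:{A,B,D} P2:{P,S,T}

P2 drop Q (P beats it: A:7>4 B:6>5 C:2>0 D:8>4)
P2 drop R (T beats it: A:11>9 B:8>3 C:9>8 D:7>1)
P1 drop C (A beats it: P:8>4 S:11>9 T:9>6)
P1→{A,B,D} P2→{P,S,T}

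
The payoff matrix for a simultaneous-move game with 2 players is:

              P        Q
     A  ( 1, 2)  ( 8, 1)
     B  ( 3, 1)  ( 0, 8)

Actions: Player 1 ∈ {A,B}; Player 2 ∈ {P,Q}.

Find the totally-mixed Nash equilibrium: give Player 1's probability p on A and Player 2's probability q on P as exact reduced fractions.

P1 indiff ⇒ q·1+(1-q)·8 = q·3+(1-q)·0 ⇒ q(-2) = (1-q)(-8) ⇒ q = 4/5
P2 indiff ⇒ p·2+(1-p)·1 = p·1+(1-p)·8 ⇒ p(1) = (1-p)(7) ⇒ p = 7/8

P1 mixes 7/8 on A; P2 mixes 4/5 on P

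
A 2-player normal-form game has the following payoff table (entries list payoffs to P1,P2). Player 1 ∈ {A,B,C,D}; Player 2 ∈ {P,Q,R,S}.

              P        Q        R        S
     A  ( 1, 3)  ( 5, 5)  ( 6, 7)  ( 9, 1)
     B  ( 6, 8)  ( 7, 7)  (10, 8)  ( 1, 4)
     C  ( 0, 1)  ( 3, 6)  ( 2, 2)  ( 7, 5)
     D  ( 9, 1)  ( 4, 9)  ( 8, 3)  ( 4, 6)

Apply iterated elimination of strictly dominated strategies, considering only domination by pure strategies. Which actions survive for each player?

P1 drop C (A beats it: P:1>0 Q:5>3 R:6>2 S:9>7)
P2 drop S (Q beats it: A:5>1 B:7>4 D:9>6)
P1 drop A (B beats it: P:6>1 Q:7>5 R:10>6)
P1→{B,D} P2→{P,Q,R}

IESDS → P1:{B,D} P2:{P,Q,R}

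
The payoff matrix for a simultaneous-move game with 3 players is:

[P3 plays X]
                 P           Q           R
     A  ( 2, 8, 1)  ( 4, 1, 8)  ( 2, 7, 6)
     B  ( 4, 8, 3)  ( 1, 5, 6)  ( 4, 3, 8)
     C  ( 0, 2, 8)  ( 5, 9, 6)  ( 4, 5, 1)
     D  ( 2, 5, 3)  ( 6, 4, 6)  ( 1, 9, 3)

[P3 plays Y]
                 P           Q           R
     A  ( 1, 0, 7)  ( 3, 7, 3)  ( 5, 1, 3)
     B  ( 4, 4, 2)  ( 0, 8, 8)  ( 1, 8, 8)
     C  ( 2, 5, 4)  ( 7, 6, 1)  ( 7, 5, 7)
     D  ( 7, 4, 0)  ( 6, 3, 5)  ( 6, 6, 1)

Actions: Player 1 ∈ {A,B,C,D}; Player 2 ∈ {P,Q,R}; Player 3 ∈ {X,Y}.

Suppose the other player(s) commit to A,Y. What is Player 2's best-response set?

u_2(P vs A,Y) = 0
u_2(Q vs A,Y) = 7
u_2(R vs A,Y) = 1
max payoff 7 at {Q}

P2 best: {Q}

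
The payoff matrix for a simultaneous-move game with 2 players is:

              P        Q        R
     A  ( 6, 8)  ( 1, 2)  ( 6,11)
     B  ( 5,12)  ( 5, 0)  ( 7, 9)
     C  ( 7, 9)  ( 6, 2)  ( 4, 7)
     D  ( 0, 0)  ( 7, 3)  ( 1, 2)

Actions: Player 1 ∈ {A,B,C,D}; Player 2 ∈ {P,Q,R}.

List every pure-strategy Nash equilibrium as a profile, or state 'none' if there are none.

Nash profiles: (C,P), (D,Q)

(A,P): not NE [P1→C gives 7>6; P2→R gives 11>8]
(A,Q): not NE [P1→D gives 7>1; P2→R gives 11>2]
(A,R): not NE [P1→B gives 7>6]
(B,P): not NE [P1→C gives 7>5]
(B,Q): not NE [P1→D gives 7>5; P2→P gives 12>0]
(B,R): not NE [P2→P gives 12>9]
(C,P): NE
(C,Q): not NE [P1→D gives 7>6; P2→P gives 9>2]
(C,R): not NE [P1→B gives 7>4; P2→P gives 9>7]
(D,P): not NE [P1→C gives 7>0; P2→Q gives 3>0]
(D,Q): NE
(D,R): not NE [P1→B gives 7>1; P2→Q gives 3>2]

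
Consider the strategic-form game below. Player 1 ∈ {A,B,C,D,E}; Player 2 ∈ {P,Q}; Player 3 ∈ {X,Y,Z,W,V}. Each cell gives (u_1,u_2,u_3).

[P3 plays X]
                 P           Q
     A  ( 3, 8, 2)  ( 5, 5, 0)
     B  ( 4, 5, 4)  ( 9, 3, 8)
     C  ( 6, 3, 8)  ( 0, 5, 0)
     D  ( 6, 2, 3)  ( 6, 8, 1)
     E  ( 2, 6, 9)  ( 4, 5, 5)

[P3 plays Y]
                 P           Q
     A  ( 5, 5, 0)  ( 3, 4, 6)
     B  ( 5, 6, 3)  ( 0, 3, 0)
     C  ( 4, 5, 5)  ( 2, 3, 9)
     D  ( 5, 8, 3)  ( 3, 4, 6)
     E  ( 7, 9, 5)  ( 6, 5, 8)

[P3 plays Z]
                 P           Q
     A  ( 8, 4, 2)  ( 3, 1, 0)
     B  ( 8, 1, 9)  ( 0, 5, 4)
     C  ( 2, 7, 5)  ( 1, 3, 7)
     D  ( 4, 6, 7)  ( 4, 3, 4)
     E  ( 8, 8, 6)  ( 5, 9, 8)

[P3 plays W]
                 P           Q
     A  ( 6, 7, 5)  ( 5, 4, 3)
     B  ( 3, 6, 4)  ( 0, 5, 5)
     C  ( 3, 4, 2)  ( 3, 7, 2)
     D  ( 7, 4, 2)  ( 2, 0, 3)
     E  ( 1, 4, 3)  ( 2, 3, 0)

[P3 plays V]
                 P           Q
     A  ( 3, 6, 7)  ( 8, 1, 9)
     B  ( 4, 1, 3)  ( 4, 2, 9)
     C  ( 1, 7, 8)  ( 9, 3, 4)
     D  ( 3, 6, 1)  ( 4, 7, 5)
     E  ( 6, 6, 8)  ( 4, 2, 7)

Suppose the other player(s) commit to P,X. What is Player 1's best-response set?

u_1(A vs P,X) = 3
u_1(B vs P,X) = 4
u_1(C vs P,X) = 6
u_1(D vs P,X) = 6
u_1(E vs P,X) = 2
max payoff 6 at {C,D}

BR_1 = {C,D}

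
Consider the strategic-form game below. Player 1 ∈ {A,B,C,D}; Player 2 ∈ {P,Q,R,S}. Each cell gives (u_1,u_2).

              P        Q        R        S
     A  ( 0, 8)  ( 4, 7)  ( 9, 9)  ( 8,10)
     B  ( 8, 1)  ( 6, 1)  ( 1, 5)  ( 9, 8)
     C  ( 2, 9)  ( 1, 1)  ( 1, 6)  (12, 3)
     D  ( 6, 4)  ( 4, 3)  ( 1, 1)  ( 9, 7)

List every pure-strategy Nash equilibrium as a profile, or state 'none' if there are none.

(A,P): not NE [P1→B gives 8>0; P2→S gives 10>8]
(A,Q): not NE [P1→B gives 6>4; P2→S gives 10>7]
(A,R): not NE [P2→S gives 10>9]
(A,S): not NE [P1→C gives 12>8]
(B,P): not NE [P2→S gives 8>1]
(B,Q): not NE [P2→S gives 8>1]
(B,R): not NE [P1→A gives 9>1; P2→S gives 8>5]
(B,S): not NE [P1→C gives 12>9]
(C,P): not NE [P1→B gives 8>2]
(C,Q): not NE [P1→B gives 6>1; P2→P gives 9>1]
(C,R): not NE [P1→A gives 9>1; P2→P gives 9>6]
(C,S): not NE [P2→P gives 9>3]
(D,P): not NE [P1→B gives 8>6; P2→S gives 7>4]
(D,Q): not NE [P1→B gives 6>4; P2→S gives 7>3]
(D,R): not NE [P1→A gives 9>1; P2→S gives 7>1]
(D,S): not NE [P1→C gives 12>9]

Equilibria: none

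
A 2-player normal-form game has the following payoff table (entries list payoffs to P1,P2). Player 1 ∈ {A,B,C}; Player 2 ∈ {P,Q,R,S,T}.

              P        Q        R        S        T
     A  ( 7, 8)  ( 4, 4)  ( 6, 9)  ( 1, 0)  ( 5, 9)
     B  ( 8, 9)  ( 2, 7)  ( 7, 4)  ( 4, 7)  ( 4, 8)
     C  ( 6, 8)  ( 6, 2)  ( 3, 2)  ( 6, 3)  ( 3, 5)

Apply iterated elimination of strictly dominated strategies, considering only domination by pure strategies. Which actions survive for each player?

Remaining: P1:{A,B} P2:{P,R,T}

P2 drop Q (P beats it: A:8>4 B:9>7 C:8>2)
P2 drop S (P beats it: A:8>0 B:9>7 C:8>3)
P1 drop C (A beats it: P:7>6 R:6>3 T:5>3)
P1→{A,B} P2→{P,R,T}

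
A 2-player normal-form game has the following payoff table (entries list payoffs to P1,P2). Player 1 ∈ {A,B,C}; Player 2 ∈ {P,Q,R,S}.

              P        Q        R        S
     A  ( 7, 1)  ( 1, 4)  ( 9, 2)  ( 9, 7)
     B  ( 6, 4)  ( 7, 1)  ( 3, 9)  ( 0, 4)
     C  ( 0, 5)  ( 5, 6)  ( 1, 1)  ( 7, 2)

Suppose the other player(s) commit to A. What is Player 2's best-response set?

u_2(P vs A) = 1
u_2(Q vs A) = 4
u_2(R vs A) = 2
u_2(S vs A) = 7
max payoff 7 at {S}

P2 best: {S}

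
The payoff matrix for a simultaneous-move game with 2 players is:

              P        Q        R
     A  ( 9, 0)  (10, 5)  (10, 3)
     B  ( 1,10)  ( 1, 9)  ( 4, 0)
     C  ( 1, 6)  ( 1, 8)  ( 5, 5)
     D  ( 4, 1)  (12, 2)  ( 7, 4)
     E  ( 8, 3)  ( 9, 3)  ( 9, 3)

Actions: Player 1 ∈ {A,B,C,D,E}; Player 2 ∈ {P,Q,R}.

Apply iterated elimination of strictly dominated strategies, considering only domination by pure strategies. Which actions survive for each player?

P1 drop B (A beats it: P:9>1 Q:10>1 R:10>4)
P1 drop C (A beats it: P:9>1 Q:10>1 R:10>5)
P1 drop E (A beats it: P:9>8 Q:10>9 R:10>9)
P2 drop P (Q beats it: A:5>0 D:2>1)
P1→{A,D} P2→{Q,R}

IESDS → P1:{A,D} P2:{Q,R}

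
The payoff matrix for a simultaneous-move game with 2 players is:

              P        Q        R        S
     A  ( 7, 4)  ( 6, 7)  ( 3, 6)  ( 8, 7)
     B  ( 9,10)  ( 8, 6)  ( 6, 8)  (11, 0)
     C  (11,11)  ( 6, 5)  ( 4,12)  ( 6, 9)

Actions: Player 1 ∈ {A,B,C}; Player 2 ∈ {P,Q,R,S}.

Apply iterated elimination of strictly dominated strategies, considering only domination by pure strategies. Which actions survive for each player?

IESDS → P1:{B,C} P2:{P,R}

P1 drop A (B beats it: P:9>7 Q:8>6 R:6>3 S:11>8)
P2 drop Q (P beats it: B:10>6 C:11>5)
P2 drop S (P beats it: B:10>0 C:11>9)
P1→{B,C} P2→{P,R}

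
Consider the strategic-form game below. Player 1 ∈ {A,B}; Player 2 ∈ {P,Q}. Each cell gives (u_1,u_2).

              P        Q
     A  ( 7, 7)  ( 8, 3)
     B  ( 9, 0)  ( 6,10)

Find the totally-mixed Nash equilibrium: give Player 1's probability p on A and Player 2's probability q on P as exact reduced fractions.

P1 mixes 5/7 on A; P2 mixes 1/2 on P

P1 indiff ⇒ q·7+(1-q)·8 = q·9+(1-q)·6 ⇒ q(-2) = (1-q)(-2) ⇒ q = 1/2
P2 indiff ⇒ p·7+(1-p)·0 = p·3+(1-p)·10 ⇒ p(4) = (1-p)(10) ⇒ p = 5/7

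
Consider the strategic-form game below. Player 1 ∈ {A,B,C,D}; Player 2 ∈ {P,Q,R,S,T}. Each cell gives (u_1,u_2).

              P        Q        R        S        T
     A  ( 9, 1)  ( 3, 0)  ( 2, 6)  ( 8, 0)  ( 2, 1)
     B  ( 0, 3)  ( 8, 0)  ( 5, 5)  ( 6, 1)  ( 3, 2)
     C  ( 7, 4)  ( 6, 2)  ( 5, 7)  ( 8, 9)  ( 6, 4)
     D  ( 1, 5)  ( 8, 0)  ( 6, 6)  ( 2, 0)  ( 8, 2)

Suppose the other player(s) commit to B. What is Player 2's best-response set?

argmax u_2 = {R}

u_2(P vs B) = 3
u_2(Q vs B) = 0
u_2(R vs B) = 5
u_2(S vs B) = 1
u_2(T vs B) = 2
max payoff 5 at {R}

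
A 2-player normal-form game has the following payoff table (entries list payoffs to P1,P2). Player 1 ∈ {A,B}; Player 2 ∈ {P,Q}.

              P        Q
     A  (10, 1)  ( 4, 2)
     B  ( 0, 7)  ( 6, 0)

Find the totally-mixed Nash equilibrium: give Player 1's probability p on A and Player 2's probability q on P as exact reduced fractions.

p=7/8, q=1/6

P1 indiff ⇒ q·10+(1-q)·4 = q·0+(1-q)·6 ⇒ q(10) = (1-q)(2) ⇒ q = 1/6
P2 indiff ⇒ p·1+(1-p)·7 = p·2+(1-p)·0 ⇒ p(-1) = (1-p)(-7) ⇒ p = 7/8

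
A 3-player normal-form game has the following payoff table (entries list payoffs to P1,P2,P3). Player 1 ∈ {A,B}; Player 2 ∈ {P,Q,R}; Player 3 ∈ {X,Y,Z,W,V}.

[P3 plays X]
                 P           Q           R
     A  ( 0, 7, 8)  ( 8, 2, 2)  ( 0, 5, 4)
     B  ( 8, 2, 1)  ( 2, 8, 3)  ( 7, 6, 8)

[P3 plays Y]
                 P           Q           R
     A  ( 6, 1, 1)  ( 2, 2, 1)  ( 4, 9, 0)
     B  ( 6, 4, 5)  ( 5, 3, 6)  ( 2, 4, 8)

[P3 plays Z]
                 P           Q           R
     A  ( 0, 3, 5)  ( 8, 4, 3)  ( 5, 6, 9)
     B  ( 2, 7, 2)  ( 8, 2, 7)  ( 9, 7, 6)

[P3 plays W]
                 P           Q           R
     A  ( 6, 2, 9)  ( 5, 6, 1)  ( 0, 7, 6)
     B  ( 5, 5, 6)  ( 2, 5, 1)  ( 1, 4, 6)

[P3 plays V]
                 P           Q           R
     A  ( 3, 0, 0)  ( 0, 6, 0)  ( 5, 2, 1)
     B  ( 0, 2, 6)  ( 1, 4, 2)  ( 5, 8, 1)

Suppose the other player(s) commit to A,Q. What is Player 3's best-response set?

argmax u_3 = {Z}

u_3(X vs A,Q) = 2
u_3(Y vs A,Q) = 1
u_3(Z vs A,Q) = 3
u_3(W vs A,Q) = 1
u_3(V vs A,Q) = 0
max payoff 3 at {Z}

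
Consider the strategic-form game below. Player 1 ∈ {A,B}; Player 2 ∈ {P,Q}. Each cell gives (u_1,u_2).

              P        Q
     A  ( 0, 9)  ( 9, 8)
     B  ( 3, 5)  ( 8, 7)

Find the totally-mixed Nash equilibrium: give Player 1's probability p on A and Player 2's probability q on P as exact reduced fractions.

P1 indiff ⇒ q·0+(1-q)·9 = q·3+(1-q)·8 ⇒ q(-3) = (1-q)(-1) ⇒ q = 1/4
P2 indiff ⇒ p·9+(1-p)·5 = p·8+(1-p)·7 ⇒ p(1) = (1-p)(2) ⇒ p = 2/3

P1 mixes 2/3 on A; P2 mixes 1/4 on P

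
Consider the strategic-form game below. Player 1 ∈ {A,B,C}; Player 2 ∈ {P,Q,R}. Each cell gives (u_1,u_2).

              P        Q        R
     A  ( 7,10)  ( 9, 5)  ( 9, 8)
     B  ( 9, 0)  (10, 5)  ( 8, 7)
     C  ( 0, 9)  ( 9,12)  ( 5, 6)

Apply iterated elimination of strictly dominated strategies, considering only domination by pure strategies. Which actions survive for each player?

P1 drop C (B beats it: P:9>0 Q:10>9 R:8>5)
P2 drop Q (R beats it: A:8>5 B:7>5)
P1→{A,B} P2→{P,R}

Survivors P1:{A,B} P2:{P,R}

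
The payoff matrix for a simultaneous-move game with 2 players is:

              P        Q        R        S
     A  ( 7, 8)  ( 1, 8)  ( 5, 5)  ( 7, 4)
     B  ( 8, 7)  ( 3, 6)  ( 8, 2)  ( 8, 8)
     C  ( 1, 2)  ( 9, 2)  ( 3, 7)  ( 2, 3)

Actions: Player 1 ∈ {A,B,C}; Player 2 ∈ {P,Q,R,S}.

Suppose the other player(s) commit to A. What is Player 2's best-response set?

BR_2 = {P,Q}

u_2(P vs A) = 8
u_2(Q vs A) = 8
u_2(R vs A) = 5
u_2(S vs A) = 4
max payoff 8 at {P,Q}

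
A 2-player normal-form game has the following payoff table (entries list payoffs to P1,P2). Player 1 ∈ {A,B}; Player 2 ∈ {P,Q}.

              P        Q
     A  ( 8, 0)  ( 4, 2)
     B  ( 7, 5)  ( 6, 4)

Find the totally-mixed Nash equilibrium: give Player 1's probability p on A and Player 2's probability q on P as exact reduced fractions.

P1 indiff ⇒ q·8+(1-q)·4 = q·7+(1-q)·6 ⇒ q(1) = (1-q)(2) ⇒ q = 2/3
P2 indiff ⇒ p·0+(1-p)·5 = p·2+(1-p)·4 ⇒ p(-2) = (1-p)(-1) ⇒ p = 1/3

P1 mixes 1/3 on A; P2 mixes 2/3 on P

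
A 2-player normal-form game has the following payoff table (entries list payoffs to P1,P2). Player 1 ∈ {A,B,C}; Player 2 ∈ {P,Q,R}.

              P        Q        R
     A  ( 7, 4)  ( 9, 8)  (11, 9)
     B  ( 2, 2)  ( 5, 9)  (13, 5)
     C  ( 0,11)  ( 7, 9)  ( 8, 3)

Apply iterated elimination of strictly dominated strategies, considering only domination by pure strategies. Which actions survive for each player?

P1 drop C (A beats it: P:7>0 Q:9>7 R:11>8)
P2 drop P (Q beats it: A:8>4 B:9>2)
P1→{A,B} P2→{Q,R}

IESDS → P1:{A,B} P2:{Q,R}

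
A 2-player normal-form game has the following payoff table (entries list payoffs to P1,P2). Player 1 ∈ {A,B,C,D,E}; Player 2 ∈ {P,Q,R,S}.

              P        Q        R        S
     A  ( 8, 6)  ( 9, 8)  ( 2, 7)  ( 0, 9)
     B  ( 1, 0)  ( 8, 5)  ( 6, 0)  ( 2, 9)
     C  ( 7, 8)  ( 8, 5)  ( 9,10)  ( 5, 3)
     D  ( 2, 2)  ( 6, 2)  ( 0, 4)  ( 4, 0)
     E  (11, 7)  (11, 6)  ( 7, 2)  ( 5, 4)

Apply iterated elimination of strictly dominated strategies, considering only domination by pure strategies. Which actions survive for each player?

P1 drop A (E beats it: P:11>8 Q:11>9 R:7>2 S:5>0)
P1 drop B (E beats it: P:11>1 Q:11>8 R:7>6 S:5>2)
P1 drop D (C beats it: P:7>2 Q:8>6 R:9>0 S:5>4)
P2 drop Q (P beats it: C:8>5 E:7>6)
P2 drop S (P beats it: C:8>3 E:7>4)
P1→{C,E} P2→{P,R}

Survivors P1:{C,E} P2:{P,R}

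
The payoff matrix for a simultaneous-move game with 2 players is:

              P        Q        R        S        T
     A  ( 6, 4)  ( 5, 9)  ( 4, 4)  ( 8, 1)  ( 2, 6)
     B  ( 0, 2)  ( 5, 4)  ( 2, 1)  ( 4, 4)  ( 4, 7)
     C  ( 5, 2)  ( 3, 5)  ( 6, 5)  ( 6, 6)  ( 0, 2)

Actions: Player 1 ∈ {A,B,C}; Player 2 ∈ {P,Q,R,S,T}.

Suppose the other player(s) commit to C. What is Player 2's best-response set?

u_2(P vs C) = 2
u_2(Q vs C) = 5
u_2(R vs C) = 5
u_2(S vs C) = 6
u_2(T vs C) = 2
max payoff 6 at {S}

P2 best: {S}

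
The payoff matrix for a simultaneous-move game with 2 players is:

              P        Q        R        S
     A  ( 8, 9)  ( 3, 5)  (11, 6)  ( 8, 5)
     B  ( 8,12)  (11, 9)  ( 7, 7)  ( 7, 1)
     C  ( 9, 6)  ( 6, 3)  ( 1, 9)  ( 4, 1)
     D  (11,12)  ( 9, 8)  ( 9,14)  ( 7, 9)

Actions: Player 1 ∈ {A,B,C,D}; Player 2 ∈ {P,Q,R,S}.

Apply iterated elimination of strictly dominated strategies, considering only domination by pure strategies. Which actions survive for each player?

P1 drop C (D beats it: P:11>9 Q:9>6 R:9>1 S:7>4)
P2 drop Q (P beats it: A:9>5 B:12>9 D:12>8)
P2 drop S (P beats it: A:9>5 B:12>1 D:12>9)
P1 drop B (D beats it: P:11>8 R:9>7)
P1→{A,D} P2→{P,R}

Remaining: P1:{A,D} P2:{P,R}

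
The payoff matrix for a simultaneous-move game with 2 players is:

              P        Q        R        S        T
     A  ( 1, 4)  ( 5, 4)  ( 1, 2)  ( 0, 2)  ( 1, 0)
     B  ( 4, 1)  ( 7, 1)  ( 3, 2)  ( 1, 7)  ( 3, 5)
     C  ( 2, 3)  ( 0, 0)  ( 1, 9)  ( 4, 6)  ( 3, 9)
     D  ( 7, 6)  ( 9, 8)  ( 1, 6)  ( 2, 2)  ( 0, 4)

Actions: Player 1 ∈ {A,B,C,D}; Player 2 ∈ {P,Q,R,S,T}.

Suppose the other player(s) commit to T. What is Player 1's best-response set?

BR_1 = {B,C}

u_1(A vs T) = 1
u_1(B vs T) = 3
u_1(C vs T) = 3
u_1(D vs T) = 0
max payoff 3 at {B,C}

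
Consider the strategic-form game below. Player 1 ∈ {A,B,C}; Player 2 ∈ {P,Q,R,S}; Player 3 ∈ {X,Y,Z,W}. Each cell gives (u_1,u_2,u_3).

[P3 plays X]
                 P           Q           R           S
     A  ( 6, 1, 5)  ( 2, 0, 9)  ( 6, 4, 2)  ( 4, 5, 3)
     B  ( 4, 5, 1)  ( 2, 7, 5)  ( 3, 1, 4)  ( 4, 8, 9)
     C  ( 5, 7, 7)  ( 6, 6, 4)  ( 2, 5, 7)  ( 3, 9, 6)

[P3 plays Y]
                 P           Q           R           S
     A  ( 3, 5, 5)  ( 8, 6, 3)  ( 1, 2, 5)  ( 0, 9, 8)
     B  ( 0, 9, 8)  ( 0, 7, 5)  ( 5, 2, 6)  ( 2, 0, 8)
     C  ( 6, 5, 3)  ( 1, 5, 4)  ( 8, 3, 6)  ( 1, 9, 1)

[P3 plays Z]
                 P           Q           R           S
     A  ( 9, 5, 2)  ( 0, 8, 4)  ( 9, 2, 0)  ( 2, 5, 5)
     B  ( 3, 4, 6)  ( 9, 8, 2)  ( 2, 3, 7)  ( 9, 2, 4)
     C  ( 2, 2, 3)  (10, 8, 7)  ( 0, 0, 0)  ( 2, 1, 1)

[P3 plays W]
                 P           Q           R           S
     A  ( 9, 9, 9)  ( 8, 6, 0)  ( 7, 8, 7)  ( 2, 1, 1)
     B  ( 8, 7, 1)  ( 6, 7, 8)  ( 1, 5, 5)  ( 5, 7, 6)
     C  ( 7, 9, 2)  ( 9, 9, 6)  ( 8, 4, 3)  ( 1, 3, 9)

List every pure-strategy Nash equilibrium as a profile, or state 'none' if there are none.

NE set: (A,P,W), (B,S,X), (C,Q,Z)

(A,P,X): not NE [P2→S gives 5>1; P3→W gives 9>5]
(A,P,Y): not NE [P1→C gives 6>3; P2→S gives 9>5; P3→W gives 9>5]
(A,P,Z): not NE [P2→Q gives 8>5; P3→W gives 9>2]
(A,P,W): NE
(A,Q,X): not NE [P1→C gives 6>2; P2→S gives 5>0]
(A,Q,Y): not NE [P2→S gives 9>6; P3→X gives 9>3]
(A,Q,Z): not NE [P1→C gives 10>0; P3→X gives 9>4]
(A,Q,W): not NE [P1→C gives 9>8; P2→P gives 9>6; P3→X gives 9>0]
(A,R,X): not NE [P2→S gives 5>4; P3→W gives 7>2]
(A,R,Y): not NE [P1→C gives 8>1; P2→S gives 9>2; P3→W gives 7>5]
(A,R,Z): not NE [P2→Q gives 8>2; P3→W gives 7>0]
(A,R,W): not NE [P1→C gives 8>7; P2→P gives 9>8]
(A,S,X): not NE [P3→Y gives 8>3]
(A,S,Y): not NE [P1→B gives 2>0]
(A,S,Z): not NE [P1→B gives 9>2; P2→Q gives 8>5; P3→Y gives 8>5]
(A,S,W): not NE [P1→B gives 5>2; P2→P gives 9>1; P3→Y gives 8>1]
(B,P,X): not NE [P1→A gives 6>4; P2→S gives 8>5; P3→Y gives 8>1]
(B,P,Y): not NE [P1→C gives 6>0]
(B,P,Z): not NE [P1→A gives 9>3; P2→Q gives 8>4; P3→Y gives 8>6]
(B,P,W): not NE [P1→A gives 9>8; P3→Y gives 8>1]
(B,Q,X): not NE [P1→C gives 6>2; P2→S gives 8>7; P3→W gives 8>5]
(B,Q,Y): not NE [P1→A gives 8>0; P2→P gives 9>7; P3→W gives 8>5]
(B,Q,Z): not NE [P1→C gives 10>9; P3→W gives 8>2]
(B,Q,W): not NE [P1→C gives 9>6]
(B,R,X): not NE [P1→A gives 6>3; P2→S gives 8>1; P3→Z gives 7>4]
(B,R,Y): not NE [P1→C gives 8>5; P2→P gives 9>2; P3→Z gives 7>6]
(B,R,Z): not NE [P1→A gives 9>2; P2→Q gives 8>3]
(B,R,W): not NE [P1→C gives 8>1; P2→S gives 7>5; P3→Z gives 7>5]
(B,S,X): NE
(B,S,Y): not NE [P2→P gives 9>0; P3→X gives 9>8]
(B,S,Z): not NE [P2→Q gives 8>2; P3→X gives 9>4]
(B,S,W): not NE [P3→X gives 9>6]
(C,P,X): not NE [P1→A gives 6>5; P2→S gives 9>7]
(C,P,Y): not NE [P2→S gives 9>5; P3→X gives 7>3]
(C,P,Z): not NE [P1→A gives 9>2; P2→Q gives 8>2; P3→X gives 7>3]
(C,P,W): not NE [P1→A gives 9>7; P3→X gives 7>2]
(C,Q,X): not NE [P2→S gives 9>6; P3→Z gives 7>4]
(C,Q,Y): not NE [P1→A gives 8>1; P2→S gives 9>5; P3→Z gives 7>4]
(C,Q,Z): NE
(C,Q,W): not NE [P3→Z gives 7>6]
(C,R,X): not NE [P1→A gives 6>2; P2→S gives 9>5]
(C,R,Y): not NE [P2→S gives 9>3; P3→X gives 7>6]
(C,R,Z): not NE [P1→A gives 9>0; P2→Q gives 8>0; P3→X gives 7>0]
(C,R,W): not NE [P2→Q gives 9>4; P3→X gives 7>3]
(C,S,X): not NE [P1→B gives 4>3; P3→W gives 9>6]
(C,S,Y): not NE [P1→B gives 2>1; P3→W gives 9>1]
(C,S,Z): not NE [P1→B gives 9>2; P2→Q gives 8>1; P3→W gives 9>1]
(C,S,W): not NE [P1→B gives 5>1; P2→Q gives 9>3]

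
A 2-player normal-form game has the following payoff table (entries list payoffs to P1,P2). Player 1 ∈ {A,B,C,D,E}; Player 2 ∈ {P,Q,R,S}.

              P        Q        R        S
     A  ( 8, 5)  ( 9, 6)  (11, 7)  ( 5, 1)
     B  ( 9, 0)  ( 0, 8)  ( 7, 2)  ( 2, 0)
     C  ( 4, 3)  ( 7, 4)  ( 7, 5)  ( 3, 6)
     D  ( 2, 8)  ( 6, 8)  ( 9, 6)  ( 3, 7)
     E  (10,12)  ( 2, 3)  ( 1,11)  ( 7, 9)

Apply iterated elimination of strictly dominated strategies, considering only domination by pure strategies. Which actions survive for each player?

P1 drop C (A beats it: P:8>4 Q:9>7 R:11>7 S:5>3)
P1 drop D (A beats it: P:8>2 Q:9>6 R:11>9 S:5>3)
P2 drop S (R beats it: A:7>1 B:2>0 E:11>9)
P1→{A,B,E} P2→{P,Q,R}

Survivors P1:{A,B,E} P2:{P,Q,R}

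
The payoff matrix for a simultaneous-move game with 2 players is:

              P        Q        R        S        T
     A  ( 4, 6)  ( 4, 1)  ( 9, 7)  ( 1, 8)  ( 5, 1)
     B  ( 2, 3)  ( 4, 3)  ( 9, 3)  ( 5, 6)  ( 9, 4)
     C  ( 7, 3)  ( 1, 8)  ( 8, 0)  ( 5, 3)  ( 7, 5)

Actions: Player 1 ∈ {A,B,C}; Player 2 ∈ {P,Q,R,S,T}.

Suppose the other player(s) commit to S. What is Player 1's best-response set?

u_1(A vs S) = 1
u_1(B vs S) = 5
u_1(C vs S) = 5
max payoff 5 at {B,C}

BR_1 = {B,C}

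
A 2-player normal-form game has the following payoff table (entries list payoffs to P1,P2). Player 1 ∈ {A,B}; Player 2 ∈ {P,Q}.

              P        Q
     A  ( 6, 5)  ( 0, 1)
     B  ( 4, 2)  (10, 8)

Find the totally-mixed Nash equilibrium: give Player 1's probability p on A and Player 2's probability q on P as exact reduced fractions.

P1 indiff ⇒ q·6+(1-q)·0 = q·4+(1-q)·10 ⇒ q(2) = (1-q)(10) ⇒ q = 5/6
P2 indiff ⇒ p·5+(1-p)·2 = p·1+(1-p)·8 ⇒ p(4) = (1-p)(6) ⇒ p = 3/5

(p,q) = (3/5, 5/6)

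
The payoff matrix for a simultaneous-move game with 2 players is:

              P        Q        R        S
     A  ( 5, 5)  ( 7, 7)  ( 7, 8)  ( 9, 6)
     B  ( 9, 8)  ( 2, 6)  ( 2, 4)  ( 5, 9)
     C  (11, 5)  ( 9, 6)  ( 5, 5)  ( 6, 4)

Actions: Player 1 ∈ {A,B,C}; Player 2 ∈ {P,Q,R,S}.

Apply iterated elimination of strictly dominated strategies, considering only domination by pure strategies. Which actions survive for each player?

P1 drop B (C beats it: P:11>9 Q:9>2 R:5>2 S:6>5)
P2 drop P (Q beats it: A:7>5 C:6>5)
P2 drop S (Q beats it: A:7>6 C:6>4)
P1→{A,C} P2→{Q,R}

IESDS → P1:{A,C} P2:{Q,R}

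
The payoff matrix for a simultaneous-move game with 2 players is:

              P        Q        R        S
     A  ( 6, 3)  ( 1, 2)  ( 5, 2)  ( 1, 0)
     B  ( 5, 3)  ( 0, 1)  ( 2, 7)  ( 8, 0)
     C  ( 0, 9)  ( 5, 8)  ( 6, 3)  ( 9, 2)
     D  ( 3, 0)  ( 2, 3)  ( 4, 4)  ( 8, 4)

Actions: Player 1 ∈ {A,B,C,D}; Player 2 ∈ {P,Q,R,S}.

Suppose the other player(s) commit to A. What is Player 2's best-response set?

u_2(P vs A) = 3
u_2(Q vs A) = 2
u_2(R vs A) = 2
u_2(S vs A) = 0
max payoff 3 at {P}

argmax u_2 = {P}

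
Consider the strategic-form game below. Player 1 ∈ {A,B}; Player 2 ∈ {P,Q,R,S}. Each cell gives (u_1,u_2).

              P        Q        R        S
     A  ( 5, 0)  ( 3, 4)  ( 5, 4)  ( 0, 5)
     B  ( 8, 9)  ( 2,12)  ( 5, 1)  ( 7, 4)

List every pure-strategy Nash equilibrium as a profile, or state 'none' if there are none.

Equilibria: none

(A,P): not NE [P1→B gives 8>5; P2→S gives 5>0]
(A,Q): not NE [P2→S gives 5>4]
(A,R): not NE [P2→S gives 5>4]
(A,S): not NE [P1→B gives 7>0]
(B,P): not NE [P2→Q gives 12>9]
(B,Q): not NE [P1→A gives 3>2]
(B,R): not NE [P2→Q gives 12>1]
(B,S): not NE [P2→Q gives 12>4]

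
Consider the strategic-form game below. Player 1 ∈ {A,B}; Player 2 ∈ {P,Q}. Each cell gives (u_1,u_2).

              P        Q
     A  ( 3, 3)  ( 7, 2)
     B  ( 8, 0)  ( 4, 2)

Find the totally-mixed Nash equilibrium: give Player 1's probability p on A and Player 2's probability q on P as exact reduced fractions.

(p,q) = (2/3, 3/8)

P1 indiff ⇒ q·3+(1-q)·7 = q·8+(1-q)·4 ⇒ q(-5) = (1-q)(-3) ⇒ q = 3/8
P2 indiff ⇒ p·3+(1-p)·0 = p·2+(1-p)·2 ⇒ p(1) = (1-p)(2) ⇒ p = 2/3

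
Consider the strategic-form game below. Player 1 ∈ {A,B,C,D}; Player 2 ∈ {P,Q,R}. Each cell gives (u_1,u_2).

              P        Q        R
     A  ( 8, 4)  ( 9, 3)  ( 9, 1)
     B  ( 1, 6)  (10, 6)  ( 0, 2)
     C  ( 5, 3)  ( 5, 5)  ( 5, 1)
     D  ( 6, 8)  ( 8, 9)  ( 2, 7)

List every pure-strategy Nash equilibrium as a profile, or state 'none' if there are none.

(A,P): NE
(A,Q): not NE [P1→B gives 10>9; P2→P gives 4>3]
(A,R): not NE [P2→P gives 4>1]
(B,P): not NE [P1→A gives 8>1]
(B,Q): NE
(B,R): not NE [P1→A gives 9>0; P2→Q gives 6>2]
(C,P): not NE [P1→A gives 8>5; P2→Q gives 5>3]
(C,Q): not NE [P1→B gives 10>5]
(C,R): not NE [P1→A gives 9>5; P2→Q gives 5>1]
(D,P): not NE [P1→A gives 8>6; P2→Q gives 9>8]
(D,Q): not NE [P1→B gives 10>8]
(D,R): not NE [P1→A gives 9>2; P2→Q gives 9>7]

Nash profiles: (A,P), (B,Q)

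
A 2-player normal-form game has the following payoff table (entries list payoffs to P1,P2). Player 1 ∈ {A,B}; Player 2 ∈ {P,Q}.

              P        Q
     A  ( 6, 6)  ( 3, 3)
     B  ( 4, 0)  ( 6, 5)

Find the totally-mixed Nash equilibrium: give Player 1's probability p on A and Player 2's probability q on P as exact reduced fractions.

p=5/8, q=3/5

P1 indiff ⇒ q·6+(1-q)·3 = q·4+(1-q)·6 ⇒ q(2) = (1-q)(3) ⇒ q = 3/5
P2 indiff ⇒ p·6+(1-p)·0 = p·3+(1-p)·5 ⇒ p(3) = (1-p)(5) ⇒ p = 5/8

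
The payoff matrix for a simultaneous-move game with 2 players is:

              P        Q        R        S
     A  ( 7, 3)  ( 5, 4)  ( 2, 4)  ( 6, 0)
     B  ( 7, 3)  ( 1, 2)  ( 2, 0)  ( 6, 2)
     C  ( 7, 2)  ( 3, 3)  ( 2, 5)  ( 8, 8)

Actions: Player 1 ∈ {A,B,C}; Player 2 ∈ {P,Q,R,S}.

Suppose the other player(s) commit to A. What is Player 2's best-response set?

u_2(P vs A) = 3
u_2(Q vs A) = 4
u_2(R vs A) = 4
u_2(S vs A) = 0
max payoff 4 at {Q,R}

argmax u_2 = {Q,R}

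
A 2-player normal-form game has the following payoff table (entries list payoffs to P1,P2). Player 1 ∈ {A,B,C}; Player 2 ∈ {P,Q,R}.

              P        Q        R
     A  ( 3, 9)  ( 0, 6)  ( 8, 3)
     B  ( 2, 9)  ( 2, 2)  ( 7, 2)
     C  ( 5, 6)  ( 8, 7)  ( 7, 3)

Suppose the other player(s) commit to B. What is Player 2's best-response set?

u_2(P vs B) = 9
u_2(Q vs B) = 2
u_2(R vs B) = 2
max payoff 9 at {P}

argmax u_2 = {P}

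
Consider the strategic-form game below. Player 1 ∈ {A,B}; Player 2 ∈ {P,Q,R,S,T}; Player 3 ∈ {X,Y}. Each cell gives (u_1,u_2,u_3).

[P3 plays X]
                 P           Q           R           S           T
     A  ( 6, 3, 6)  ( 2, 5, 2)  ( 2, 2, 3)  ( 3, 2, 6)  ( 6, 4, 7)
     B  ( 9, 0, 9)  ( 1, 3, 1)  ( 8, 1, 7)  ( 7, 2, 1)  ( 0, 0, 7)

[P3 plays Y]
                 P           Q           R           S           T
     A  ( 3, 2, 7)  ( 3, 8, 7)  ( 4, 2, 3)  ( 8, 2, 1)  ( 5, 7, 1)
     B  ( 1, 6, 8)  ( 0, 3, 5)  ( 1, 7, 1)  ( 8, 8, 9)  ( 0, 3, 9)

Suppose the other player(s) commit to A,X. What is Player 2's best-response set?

u_2(P vs A,X) = 3
u_2(Q vs A,X) = 5
u_2(R vs A,X) = 2
u_2(S vs A,X) = 2
u_2(T vs A,X) = 4
max payoff 5 at {Q}

BR_2 = {Q}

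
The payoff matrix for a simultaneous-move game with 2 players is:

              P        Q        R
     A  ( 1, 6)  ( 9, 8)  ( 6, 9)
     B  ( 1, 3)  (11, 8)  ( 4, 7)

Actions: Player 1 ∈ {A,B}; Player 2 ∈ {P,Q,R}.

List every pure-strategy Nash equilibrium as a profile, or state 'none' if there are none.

PSNE = {(A,R), (B,Q)}

(A,P): not NE [P2→R gives 9>6]
(A,Q): not NE [P1→B gives 11>9; P2→R gives 9>8]
(A,R): NE
(B,P): not NE [P2→Q gives 8>3]
(B,Q): NE
(B,R): not NE [P1→A gives 6>4; P2→Q gives 8>7]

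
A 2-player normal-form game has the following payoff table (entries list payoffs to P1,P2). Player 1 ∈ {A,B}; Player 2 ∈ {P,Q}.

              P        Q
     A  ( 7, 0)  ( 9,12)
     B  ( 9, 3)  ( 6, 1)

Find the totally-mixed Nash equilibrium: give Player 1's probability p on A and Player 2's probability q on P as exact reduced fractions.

P1 indiff ⇒ q·7+(1-q)·9 = q·9+(1-q)·6 ⇒ q(-2) = (1-q)(-3) ⇒ q = 3/5
P2 indiff ⇒ p·0+(1-p)·3 = p·12+(1-p)·1 ⇒ p(-12) = (1-p)(-2) ⇒ p = 1/7

P1 mixes 1/7 on A; P2 mixes 3/5 on P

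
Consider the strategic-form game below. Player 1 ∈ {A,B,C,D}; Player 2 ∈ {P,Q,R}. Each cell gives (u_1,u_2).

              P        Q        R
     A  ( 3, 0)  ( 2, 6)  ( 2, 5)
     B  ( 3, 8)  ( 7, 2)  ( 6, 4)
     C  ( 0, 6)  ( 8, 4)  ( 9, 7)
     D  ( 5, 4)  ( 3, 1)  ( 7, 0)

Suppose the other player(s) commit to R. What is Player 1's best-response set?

P1 best: {C}

u_1(A vs R) = 2
u_1(B vs R) = 6
u_1(C vs R) = 9
u_1(D vs R) = 7
max payoff 9 at {C}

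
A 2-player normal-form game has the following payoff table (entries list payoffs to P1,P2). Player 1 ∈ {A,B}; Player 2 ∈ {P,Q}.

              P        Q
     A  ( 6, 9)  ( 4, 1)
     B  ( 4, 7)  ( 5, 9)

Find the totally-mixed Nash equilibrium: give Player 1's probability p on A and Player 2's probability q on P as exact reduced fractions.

P1 indiff ⇒ q·6+(1-q)·4 = q·4+(1-q)·5 ⇒ q(2) = (1-q)(1) ⇒ q = 1/3
P2 indiff ⇒ p·9+(1-p)·7 = p·1+(1-p)·9 ⇒ p(8) = (1-p)(2) ⇒ p = 1/5

P1 mixes 1/5 on A; P2 mixes 1/3 on P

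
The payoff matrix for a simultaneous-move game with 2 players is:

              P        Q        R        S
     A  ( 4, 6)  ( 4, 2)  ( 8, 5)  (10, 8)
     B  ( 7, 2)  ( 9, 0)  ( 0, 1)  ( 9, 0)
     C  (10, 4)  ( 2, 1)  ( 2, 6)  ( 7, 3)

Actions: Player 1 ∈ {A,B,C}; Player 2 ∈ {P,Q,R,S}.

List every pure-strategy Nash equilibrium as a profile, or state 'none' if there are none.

(A,P): not NE [P1→C gives 10>4; P2→S gives 8>6]
(A,Q): not NE [P1→B gives 9>4; P2→S gives 8>2]
(A,R): not NE [P2→S gives 8>5]
(A,S): NE
(B,P): not NE [P1→C gives 10>7]
(B,Q): not NE [P2→P gives 2>0]
(B,R): not NE [P1→A gives 8>0; P2→P gives 2>1]
(B,S): not NE [P1→A gives 10>9; P2→P gives 2>0]
(C,P): not NE [P2→R gives 6>4]
(C,Q): not NE [P1→B gives 9>2; P2→R gives 6>1]
(C,R): not NE [P1→A gives 8>2]
(C,S): not NE [P1→A gives 10>7; P2→R gives 6>3]

NE set: (A,S)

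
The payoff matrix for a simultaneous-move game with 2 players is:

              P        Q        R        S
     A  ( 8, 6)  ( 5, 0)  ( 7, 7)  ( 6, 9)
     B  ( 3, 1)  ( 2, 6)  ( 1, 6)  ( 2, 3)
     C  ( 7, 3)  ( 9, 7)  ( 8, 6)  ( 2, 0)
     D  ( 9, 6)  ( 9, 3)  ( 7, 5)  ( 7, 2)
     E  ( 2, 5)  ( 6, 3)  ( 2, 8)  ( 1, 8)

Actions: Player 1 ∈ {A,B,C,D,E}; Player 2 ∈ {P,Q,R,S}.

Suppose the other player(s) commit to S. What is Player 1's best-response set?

u_1(A vs S) = 6
u_1(B vs S) = 2
u_1(C vs S) = 2
u_1(D vs S) = 7
u_1(E vs S) = 1
max payoff 7 at {D}

argmax u_1 = {D}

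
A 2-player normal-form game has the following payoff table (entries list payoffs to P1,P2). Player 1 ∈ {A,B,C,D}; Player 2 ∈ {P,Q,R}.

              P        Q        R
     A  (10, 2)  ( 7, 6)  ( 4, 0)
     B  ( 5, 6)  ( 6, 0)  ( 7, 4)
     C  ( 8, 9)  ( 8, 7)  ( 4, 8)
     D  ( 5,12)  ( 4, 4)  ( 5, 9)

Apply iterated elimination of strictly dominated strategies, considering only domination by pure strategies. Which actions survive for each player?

P2 drop R (P beats it: A:2>0 B:6>4 C:9>8 D:12>9)
P1 drop B (A beats it: P:10>5 Q:7>6)
P1 drop D (A beats it: P:10>5 Q:7>4)
P1→{A,C} P2→{P,Q}

IESDS → P1:{A,C} P2:{P,Q}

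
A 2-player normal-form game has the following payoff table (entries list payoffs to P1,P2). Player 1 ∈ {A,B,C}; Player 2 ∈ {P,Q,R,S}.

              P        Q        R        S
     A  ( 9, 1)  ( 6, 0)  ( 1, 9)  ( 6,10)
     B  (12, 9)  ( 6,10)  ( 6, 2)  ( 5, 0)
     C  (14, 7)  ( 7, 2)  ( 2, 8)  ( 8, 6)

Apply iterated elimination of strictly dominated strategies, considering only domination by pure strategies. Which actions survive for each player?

P1 drop A (C beats it: P:14>9 Q:7>6 R:2>1 S:8>6)
P2 drop S (P beats it: B:9>0 C:7>6)
P1→{B,C} P2→{P,Q,R}

IESDS → P1:{B,C} P2:{P,Q,R}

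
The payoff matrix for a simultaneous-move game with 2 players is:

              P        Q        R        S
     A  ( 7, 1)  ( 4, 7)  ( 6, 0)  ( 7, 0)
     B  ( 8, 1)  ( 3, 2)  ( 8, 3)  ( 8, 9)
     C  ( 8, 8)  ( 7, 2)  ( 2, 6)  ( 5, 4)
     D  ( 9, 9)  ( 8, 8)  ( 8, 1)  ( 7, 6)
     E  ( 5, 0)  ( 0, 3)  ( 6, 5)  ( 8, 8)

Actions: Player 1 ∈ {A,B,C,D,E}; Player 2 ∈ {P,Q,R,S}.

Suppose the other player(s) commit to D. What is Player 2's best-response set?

u_2(P vs D) = 9
u_2(Q vs D) = 8
u_2(R vs D) = 1
u_2(S vs D) = 6
max payoff 9 at {P}

argmax u_2 = {P}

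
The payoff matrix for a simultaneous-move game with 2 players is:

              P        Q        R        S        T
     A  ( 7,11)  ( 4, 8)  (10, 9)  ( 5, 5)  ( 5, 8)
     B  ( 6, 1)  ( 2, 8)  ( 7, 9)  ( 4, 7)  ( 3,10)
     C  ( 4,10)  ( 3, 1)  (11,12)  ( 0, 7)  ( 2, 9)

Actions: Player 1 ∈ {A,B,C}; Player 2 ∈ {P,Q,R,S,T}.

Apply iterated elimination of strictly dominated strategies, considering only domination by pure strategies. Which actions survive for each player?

Survivors P1:{A,C} P2:{P,R}

P1 drop B (A beats it: P:7>6 Q:4>2 R:10>7 S:5>4 T:5>3)
P2 drop Q (P beats it: A:11>8 C:10>1)
P2 drop S (P beats it: A:11>5 C:10>7)
P2 drop T (P beats it: A:11>8 C:10>9)
P1→{A,C} P2→{P,R}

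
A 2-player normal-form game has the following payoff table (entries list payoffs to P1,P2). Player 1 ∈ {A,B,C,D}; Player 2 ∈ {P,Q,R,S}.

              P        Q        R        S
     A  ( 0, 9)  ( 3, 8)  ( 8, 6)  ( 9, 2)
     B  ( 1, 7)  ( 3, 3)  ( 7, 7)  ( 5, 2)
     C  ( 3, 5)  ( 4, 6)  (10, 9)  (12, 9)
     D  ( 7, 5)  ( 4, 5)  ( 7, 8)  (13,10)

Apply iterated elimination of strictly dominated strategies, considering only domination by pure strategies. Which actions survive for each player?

IESDS → P1:{C,D} P2:{R,S}

P1 drop A (C beats it: P:3>0 Q:4>3 R:10>8 S:12>9)
P1 drop B (C beats it: P:3>1 Q:4>3 R:10>7 S:12>5)
P2 drop P (R beats it: C:9>5 D:8>5)
P2 drop Q (R beats it: C:9>6 D:8>5)
P1→{C,D} P2→{R,S}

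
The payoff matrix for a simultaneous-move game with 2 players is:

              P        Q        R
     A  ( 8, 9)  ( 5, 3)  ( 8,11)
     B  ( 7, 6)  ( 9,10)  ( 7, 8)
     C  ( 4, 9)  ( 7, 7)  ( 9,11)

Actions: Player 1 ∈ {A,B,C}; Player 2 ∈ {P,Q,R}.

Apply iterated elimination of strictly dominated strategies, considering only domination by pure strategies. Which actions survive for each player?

P2 drop P (R beats it: A:11>9 B:8>6 C:11>9)
P1 drop A (C beats it: Q:7>5 R:9>8)
P1→{B,C} P2→{Q,R}

Remaining: P1:{B,C} P2:{Q,R}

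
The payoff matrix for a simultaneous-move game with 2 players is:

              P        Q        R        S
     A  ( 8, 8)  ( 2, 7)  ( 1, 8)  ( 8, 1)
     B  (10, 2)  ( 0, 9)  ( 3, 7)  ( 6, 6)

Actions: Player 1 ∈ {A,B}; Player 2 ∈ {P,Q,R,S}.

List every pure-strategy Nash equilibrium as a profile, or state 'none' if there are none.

No pure NE.

(A,P): not NE [P1→B gives 10>8]
(A,Q): not NE [P2→R gives 8>7]
(A,R): not NE [P1→B gives 3>1]
(A,S): not NE [P2→R gives 8>1]
(B,P): not NE [P2→Q gives 9>2]
(B,Q): not NE [P1→A gives 2>0]
(B,R): not NE [P2→Q gives 9>7]
(B,S): not NE [P1→A gives 8>6; P2→Q gives 9>6]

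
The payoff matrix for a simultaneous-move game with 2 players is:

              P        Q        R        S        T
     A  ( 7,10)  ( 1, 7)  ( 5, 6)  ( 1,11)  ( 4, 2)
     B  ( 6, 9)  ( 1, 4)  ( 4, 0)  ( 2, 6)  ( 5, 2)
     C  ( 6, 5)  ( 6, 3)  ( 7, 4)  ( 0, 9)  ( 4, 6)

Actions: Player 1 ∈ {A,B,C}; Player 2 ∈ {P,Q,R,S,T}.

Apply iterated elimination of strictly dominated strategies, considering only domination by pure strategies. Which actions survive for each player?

P2 drop Q (P beats it: A:10>7 B:9>4 C:5>3)
P2 drop R (P beats it: A:10>6 B:9>0 C:5>4)
P2 drop T (S beats it: A:11>2 B:6>2 C:9>6)
P1 drop C (A beats it: P:7>6 S:1>0)
P1→{A,B} P2→{P,S}

Survivors P1:{A,B} P2:{P,S}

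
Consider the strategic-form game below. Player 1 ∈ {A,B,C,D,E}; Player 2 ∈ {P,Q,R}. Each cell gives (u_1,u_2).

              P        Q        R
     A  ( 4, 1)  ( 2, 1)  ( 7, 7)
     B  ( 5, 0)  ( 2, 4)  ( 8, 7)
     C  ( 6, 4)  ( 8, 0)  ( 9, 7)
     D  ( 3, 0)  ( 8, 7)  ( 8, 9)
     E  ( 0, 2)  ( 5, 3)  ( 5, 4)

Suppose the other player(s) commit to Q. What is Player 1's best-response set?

u_1(A vs Q) = 2
u_1(B vs Q) = 2
u_1(C vs Q) = 8
u_1(D vs Q) = 8
u_1(E vs Q) = 5
max payoff 8 at {C,D}

BR_1 = {C,D}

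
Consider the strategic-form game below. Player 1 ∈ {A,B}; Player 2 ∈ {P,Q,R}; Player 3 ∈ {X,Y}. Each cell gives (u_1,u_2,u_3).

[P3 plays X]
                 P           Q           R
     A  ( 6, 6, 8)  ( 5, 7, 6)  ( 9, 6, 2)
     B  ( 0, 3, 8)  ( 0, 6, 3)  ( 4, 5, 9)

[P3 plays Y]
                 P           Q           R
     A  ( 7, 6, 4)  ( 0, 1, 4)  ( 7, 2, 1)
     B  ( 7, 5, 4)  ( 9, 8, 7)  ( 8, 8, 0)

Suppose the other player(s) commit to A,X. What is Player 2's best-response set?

u_2(P vs A,X) = 6
u_2(Q vs A,X) = 7
u_2(R vs A,X) = 6
max payoff 7 at {Q}

argmax u_2 = {Q}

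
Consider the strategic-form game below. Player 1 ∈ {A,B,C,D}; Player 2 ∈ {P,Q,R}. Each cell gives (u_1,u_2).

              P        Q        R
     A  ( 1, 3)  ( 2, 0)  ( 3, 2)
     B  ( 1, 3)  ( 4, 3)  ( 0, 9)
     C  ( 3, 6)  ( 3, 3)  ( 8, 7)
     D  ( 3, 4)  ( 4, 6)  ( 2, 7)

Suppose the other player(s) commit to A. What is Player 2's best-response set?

u_2(P vs A) = 3
u_2(Q vs A) = 0
u_2(R vs A) = 2
max payoff 3 at {P}

P2 best: {P}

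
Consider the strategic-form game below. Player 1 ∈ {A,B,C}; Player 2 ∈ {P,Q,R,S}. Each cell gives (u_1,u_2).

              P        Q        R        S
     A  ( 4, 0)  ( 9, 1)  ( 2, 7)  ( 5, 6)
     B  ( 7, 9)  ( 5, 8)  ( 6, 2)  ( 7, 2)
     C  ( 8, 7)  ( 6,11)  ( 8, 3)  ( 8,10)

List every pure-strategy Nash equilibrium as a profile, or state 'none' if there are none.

Equilibria: none

(A,P): not NE [P1→C gives 8>4; P2→R gives 7>0]
(A,Q): not NE [P2→R gives 7>1]
(A,R): not NE [P1→C gives 8>2]
(A,S): not NE [P1→C gives 8>5; P2→R gives 7>6]
(B,P): not NE [P1→C gives 8>7]
(B,Q): not NE [P1→A gives 9>5; P2→P gives 9>8]
(B,R): not NE [P1→C gives 8>6; P2→P gives 9>2]
(B,S): not NE [P1→C gives 8>7; P2→P gives 9>2]
(C,P): not NE [P2→Q gives 11>7]
(C,Q): not NE [P1→A gives 9>6]
(C,R): not NE [P2→Q gives 11>3]
(C,S): not NE [P2→Q gives 11>10]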